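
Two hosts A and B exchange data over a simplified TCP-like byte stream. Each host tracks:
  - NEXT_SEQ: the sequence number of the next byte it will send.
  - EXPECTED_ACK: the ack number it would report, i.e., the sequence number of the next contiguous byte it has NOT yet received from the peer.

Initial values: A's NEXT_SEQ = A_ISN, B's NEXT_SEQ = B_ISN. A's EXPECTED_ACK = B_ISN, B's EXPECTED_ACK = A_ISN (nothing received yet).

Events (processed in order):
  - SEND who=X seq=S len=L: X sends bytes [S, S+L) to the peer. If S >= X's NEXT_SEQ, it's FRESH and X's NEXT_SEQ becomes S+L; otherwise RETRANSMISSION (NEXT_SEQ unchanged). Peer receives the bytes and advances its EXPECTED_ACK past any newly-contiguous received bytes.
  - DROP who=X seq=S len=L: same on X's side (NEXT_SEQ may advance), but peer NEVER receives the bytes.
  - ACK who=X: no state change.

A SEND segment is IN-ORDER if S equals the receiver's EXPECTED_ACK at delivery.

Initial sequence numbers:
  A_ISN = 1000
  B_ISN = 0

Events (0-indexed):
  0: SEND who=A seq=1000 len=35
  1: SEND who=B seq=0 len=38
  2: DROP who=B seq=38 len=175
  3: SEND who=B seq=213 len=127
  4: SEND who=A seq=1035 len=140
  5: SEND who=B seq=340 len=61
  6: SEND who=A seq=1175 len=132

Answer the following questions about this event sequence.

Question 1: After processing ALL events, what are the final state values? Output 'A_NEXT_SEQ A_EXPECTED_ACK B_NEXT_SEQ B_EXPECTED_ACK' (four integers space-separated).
After event 0: A_seq=1035 A_ack=0 B_seq=0 B_ack=1035
After event 1: A_seq=1035 A_ack=38 B_seq=38 B_ack=1035
After event 2: A_seq=1035 A_ack=38 B_seq=213 B_ack=1035
After event 3: A_seq=1035 A_ack=38 B_seq=340 B_ack=1035
After event 4: A_seq=1175 A_ack=38 B_seq=340 B_ack=1175
After event 5: A_seq=1175 A_ack=38 B_seq=401 B_ack=1175
After event 6: A_seq=1307 A_ack=38 B_seq=401 B_ack=1307

Answer: 1307 38 401 1307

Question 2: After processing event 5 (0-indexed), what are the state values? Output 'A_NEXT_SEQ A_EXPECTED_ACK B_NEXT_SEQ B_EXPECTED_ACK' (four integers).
After event 0: A_seq=1035 A_ack=0 B_seq=0 B_ack=1035
After event 1: A_seq=1035 A_ack=38 B_seq=38 B_ack=1035
After event 2: A_seq=1035 A_ack=38 B_seq=213 B_ack=1035
After event 3: A_seq=1035 A_ack=38 B_seq=340 B_ack=1035
After event 4: A_seq=1175 A_ack=38 B_seq=340 B_ack=1175
After event 5: A_seq=1175 A_ack=38 B_seq=401 B_ack=1175

1175 38 401 1175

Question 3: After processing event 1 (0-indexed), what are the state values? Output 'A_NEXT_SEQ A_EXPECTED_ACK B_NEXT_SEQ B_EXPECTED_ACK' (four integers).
After event 0: A_seq=1035 A_ack=0 B_seq=0 B_ack=1035
After event 1: A_seq=1035 A_ack=38 B_seq=38 B_ack=1035

1035 38 38 1035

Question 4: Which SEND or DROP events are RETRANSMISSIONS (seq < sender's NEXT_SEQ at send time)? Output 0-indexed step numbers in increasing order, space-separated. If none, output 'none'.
Step 0: SEND seq=1000 -> fresh
Step 1: SEND seq=0 -> fresh
Step 2: DROP seq=38 -> fresh
Step 3: SEND seq=213 -> fresh
Step 4: SEND seq=1035 -> fresh
Step 5: SEND seq=340 -> fresh
Step 6: SEND seq=1175 -> fresh

Answer: none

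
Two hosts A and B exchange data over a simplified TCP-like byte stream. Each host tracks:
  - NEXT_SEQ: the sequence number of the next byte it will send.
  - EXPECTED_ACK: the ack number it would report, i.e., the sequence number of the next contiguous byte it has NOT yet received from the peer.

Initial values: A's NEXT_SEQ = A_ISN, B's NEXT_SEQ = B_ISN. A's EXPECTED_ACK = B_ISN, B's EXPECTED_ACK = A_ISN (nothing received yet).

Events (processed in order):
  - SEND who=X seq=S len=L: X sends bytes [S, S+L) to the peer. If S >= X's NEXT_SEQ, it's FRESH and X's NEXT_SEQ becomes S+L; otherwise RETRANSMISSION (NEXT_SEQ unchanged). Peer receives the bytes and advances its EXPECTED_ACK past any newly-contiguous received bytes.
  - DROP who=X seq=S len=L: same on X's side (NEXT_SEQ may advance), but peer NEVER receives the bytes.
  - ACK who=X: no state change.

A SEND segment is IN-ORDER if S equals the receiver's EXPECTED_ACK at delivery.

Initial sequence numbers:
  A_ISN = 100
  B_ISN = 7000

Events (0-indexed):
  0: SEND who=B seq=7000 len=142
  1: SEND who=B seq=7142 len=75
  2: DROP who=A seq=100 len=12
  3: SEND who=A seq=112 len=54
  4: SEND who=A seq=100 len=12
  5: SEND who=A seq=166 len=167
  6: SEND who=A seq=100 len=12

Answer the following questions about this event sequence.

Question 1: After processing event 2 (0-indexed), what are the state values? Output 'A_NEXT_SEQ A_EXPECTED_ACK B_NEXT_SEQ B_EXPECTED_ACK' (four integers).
After event 0: A_seq=100 A_ack=7142 B_seq=7142 B_ack=100
After event 1: A_seq=100 A_ack=7217 B_seq=7217 B_ack=100
After event 2: A_seq=112 A_ack=7217 B_seq=7217 B_ack=100

112 7217 7217 100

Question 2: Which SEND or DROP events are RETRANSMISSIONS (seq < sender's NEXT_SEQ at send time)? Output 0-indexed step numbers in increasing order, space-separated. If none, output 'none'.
Answer: 4 6

Derivation:
Step 0: SEND seq=7000 -> fresh
Step 1: SEND seq=7142 -> fresh
Step 2: DROP seq=100 -> fresh
Step 3: SEND seq=112 -> fresh
Step 4: SEND seq=100 -> retransmit
Step 5: SEND seq=166 -> fresh
Step 6: SEND seq=100 -> retransmit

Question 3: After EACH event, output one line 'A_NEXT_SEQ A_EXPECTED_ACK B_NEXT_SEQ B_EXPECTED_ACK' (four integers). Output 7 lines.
100 7142 7142 100
100 7217 7217 100
112 7217 7217 100
166 7217 7217 100
166 7217 7217 166
333 7217 7217 333
333 7217 7217 333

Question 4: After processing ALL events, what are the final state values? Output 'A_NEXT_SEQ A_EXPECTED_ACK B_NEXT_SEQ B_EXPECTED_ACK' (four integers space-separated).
After event 0: A_seq=100 A_ack=7142 B_seq=7142 B_ack=100
After event 1: A_seq=100 A_ack=7217 B_seq=7217 B_ack=100
After event 2: A_seq=112 A_ack=7217 B_seq=7217 B_ack=100
After event 3: A_seq=166 A_ack=7217 B_seq=7217 B_ack=100
After event 4: A_seq=166 A_ack=7217 B_seq=7217 B_ack=166
After event 5: A_seq=333 A_ack=7217 B_seq=7217 B_ack=333
After event 6: A_seq=333 A_ack=7217 B_seq=7217 B_ack=333

Answer: 333 7217 7217 333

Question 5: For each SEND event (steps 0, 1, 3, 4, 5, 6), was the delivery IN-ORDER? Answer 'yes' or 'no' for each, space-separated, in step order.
Answer: yes yes no yes yes no

Derivation:
Step 0: SEND seq=7000 -> in-order
Step 1: SEND seq=7142 -> in-order
Step 3: SEND seq=112 -> out-of-order
Step 4: SEND seq=100 -> in-order
Step 5: SEND seq=166 -> in-order
Step 6: SEND seq=100 -> out-of-order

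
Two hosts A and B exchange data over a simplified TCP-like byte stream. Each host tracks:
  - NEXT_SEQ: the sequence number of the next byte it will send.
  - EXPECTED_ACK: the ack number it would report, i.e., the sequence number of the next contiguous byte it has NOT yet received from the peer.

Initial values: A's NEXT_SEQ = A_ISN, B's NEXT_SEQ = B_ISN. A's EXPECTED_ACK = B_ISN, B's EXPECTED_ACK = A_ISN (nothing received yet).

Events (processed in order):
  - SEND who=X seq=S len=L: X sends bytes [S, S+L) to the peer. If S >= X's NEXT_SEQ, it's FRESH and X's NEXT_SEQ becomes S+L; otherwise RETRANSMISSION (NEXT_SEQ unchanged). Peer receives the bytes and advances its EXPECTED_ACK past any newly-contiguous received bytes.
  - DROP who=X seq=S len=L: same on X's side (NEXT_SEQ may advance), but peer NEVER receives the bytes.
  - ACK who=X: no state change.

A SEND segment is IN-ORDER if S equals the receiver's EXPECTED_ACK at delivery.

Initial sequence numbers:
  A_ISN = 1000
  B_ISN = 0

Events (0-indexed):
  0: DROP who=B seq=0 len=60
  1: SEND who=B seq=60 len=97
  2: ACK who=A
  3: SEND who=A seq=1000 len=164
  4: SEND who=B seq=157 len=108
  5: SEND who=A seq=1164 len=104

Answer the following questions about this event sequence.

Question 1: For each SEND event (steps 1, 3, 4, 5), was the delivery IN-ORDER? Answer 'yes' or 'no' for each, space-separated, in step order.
Step 1: SEND seq=60 -> out-of-order
Step 3: SEND seq=1000 -> in-order
Step 4: SEND seq=157 -> out-of-order
Step 5: SEND seq=1164 -> in-order

Answer: no yes no yes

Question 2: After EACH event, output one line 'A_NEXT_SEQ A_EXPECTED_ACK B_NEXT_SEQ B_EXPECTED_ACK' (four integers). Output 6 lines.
1000 0 60 1000
1000 0 157 1000
1000 0 157 1000
1164 0 157 1164
1164 0 265 1164
1268 0 265 1268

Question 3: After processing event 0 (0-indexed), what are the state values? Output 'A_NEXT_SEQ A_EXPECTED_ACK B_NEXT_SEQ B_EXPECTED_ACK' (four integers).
After event 0: A_seq=1000 A_ack=0 B_seq=60 B_ack=1000

1000 0 60 1000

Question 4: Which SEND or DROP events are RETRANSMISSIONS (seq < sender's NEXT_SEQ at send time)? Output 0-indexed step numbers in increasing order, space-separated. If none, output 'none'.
Step 0: DROP seq=0 -> fresh
Step 1: SEND seq=60 -> fresh
Step 3: SEND seq=1000 -> fresh
Step 4: SEND seq=157 -> fresh
Step 5: SEND seq=1164 -> fresh

Answer: none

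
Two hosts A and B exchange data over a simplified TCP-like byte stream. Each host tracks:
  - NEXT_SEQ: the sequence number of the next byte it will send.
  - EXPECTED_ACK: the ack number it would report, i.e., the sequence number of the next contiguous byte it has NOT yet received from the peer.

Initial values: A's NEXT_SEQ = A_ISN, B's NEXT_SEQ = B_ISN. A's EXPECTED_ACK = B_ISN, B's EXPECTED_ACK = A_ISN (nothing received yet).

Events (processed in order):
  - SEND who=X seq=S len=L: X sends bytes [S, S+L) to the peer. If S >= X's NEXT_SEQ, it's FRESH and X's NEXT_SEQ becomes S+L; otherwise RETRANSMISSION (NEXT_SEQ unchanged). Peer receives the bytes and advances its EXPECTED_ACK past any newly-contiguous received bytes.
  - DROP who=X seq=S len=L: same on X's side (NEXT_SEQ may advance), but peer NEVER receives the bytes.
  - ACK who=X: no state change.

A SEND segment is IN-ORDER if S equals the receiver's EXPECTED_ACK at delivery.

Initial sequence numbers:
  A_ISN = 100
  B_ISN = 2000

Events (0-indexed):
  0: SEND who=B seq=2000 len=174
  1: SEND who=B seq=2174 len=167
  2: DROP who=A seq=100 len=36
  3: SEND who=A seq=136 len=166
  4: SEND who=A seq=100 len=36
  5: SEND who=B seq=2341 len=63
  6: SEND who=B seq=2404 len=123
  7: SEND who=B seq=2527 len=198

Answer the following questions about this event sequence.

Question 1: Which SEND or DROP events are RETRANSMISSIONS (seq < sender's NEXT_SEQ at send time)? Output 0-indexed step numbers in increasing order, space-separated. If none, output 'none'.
Answer: 4

Derivation:
Step 0: SEND seq=2000 -> fresh
Step 1: SEND seq=2174 -> fresh
Step 2: DROP seq=100 -> fresh
Step 3: SEND seq=136 -> fresh
Step 4: SEND seq=100 -> retransmit
Step 5: SEND seq=2341 -> fresh
Step 6: SEND seq=2404 -> fresh
Step 7: SEND seq=2527 -> fresh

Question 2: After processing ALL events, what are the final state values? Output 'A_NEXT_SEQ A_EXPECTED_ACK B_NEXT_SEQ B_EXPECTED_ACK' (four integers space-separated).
After event 0: A_seq=100 A_ack=2174 B_seq=2174 B_ack=100
After event 1: A_seq=100 A_ack=2341 B_seq=2341 B_ack=100
After event 2: A_seq=136 A_ack=2341 B_seq=2341 B_ack=100
After event 3: A_seq=302 A_ack=2341 B_seq=2341 B_ack=100
After event 4: A_seq=302 A_ack=2341 B_seq=2341 B_ack=302
After event 5: A_seq=302 A_ack=2404 B_seq=2404 B_ack=302
After event 6: A_seq=302 A_ack=2527 B_seq=2527 B_ack=302
After event 7: A_seq=302 A_ack=2725 B_seq=2725 B_ack=302

Answer: 302 2725 2725 302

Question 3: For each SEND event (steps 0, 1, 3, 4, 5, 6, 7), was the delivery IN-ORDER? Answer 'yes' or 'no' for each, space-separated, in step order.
Step 0: SEND seq=2000 -> in-order
Step 1: SEND seq=2174 -> in-order
Step 3: SEND seq=136 -> out-of-order
Step 4: SEND seq=100 -> in-order
Step 5: SEND seq=2341 -> in-order
Step 6: SEND seq=2404 -> in-order
Step 7: SEND seq=2527 -> in-order

Answer: yes yes no yes yes yes yes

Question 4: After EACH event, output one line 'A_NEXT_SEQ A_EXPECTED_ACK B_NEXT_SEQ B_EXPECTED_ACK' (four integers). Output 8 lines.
100 2174 2174 100
100 2341 2341 100
136 2341 2341 100
302 2341 2341 100
302 2341 2341 302
302 2404 2404 302
302 2527 2527 302
302 2725 2725 302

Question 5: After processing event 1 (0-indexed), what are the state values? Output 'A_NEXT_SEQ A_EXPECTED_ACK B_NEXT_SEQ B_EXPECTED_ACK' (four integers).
After event 0: A_seq=100 A_ack=2174 B_seq=2174 B_ack=100
After event 1: A_seq=100 A_ack=2341 B_seq=2341 B_ack=100

100 2341 2341 100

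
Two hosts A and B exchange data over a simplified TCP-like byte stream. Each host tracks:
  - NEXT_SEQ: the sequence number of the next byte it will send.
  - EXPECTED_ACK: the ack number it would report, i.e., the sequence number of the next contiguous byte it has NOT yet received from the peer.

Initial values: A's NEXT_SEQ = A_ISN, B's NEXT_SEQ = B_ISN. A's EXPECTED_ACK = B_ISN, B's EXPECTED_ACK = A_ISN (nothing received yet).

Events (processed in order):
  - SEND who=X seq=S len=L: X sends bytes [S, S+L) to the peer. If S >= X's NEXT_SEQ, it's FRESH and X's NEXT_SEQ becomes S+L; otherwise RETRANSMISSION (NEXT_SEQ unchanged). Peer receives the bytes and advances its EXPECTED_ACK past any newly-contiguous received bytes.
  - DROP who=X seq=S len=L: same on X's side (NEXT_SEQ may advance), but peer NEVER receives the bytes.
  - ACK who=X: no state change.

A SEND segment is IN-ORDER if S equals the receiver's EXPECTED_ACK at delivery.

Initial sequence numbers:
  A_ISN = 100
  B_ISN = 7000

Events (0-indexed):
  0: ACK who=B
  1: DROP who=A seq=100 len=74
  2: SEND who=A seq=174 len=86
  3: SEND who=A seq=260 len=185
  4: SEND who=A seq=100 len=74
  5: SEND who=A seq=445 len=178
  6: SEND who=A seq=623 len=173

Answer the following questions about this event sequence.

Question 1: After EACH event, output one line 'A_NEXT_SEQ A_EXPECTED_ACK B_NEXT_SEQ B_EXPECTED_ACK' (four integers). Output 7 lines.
100 7000 7000 100
174 7000 7000 100
260 7000 7000 100
445 7000 7000 100
445 7000 7000 445
623 7000 7000 623
796 7000 7000 796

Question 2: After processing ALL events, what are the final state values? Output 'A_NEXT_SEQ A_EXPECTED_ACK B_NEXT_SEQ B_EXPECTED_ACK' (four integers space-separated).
Answer: 796 7000 7000 796

Derivation:
After event 0: A_seq=100 A_ack=7000 B_seq=7000 B_ack=100
After event 1: A_seq=174 A_ack=7000 B_seq=7000 B_ack=100
After event 2: A_seq=260 A_ack=7000 B_seq=7000 B_ack=100
After event 3: A_seq=445 A_ack=7000 B_seq=7000 B_ack=100
After event 4: A_seq=445 A_ack=7000 B_seq=7000 B_ack=445
After event 5: A_seq=623 A_ack=7000 B_seq=7000 B_ack=623
After event 6: A_seq=796 A_ack=7000 B_seq=7000 B_ack=796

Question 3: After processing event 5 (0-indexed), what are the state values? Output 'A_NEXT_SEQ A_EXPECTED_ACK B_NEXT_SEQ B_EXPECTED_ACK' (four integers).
After event 0: A_seq=100 A_ack=7000 B_seq=7000 B_ack=100
After event 1: A_seq=174 A_ack=7000 B_seq=7000 B_ack=100
After event 2: A_seq=260 A_ack=7000 B_seq=7000 B_ack=100
After event 3: A_seq=445 A_ack=7000 B_seq=7000 B_ack=100
After event 4: A_seq=445 A_ack=7000 B_seq=7000 B_ack=445
After event 5: A_seq=623 A_ack=7000 B_seq=7000 B_ack=623

623 7000 7000 623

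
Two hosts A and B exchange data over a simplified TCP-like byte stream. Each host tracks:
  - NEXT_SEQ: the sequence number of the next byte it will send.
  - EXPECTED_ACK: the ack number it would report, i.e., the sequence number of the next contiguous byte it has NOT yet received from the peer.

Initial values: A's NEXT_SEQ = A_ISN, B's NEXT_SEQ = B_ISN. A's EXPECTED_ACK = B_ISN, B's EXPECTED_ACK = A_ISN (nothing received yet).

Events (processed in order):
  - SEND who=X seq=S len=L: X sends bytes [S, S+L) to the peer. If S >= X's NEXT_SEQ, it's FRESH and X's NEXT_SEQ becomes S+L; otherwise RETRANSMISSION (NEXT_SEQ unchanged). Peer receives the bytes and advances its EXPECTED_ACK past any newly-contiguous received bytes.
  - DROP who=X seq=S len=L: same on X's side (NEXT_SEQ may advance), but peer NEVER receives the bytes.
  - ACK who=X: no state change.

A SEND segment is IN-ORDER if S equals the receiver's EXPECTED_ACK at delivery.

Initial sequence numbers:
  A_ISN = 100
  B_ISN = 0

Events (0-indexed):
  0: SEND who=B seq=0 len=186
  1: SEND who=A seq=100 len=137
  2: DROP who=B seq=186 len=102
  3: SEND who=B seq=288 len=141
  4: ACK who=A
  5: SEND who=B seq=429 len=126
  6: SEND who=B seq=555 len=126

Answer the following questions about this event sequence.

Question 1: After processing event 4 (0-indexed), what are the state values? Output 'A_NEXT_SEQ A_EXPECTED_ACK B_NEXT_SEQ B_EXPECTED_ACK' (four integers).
After event 0: A_seq=100 A_ack=186 B_seq=186 B_ack=100
After event 1: A_seq=237 A_ack=186 B_seq=186 B_ack=237
After event 2: A_seq=237 A_ack=186 B_seq=288 B_ack=237
After event 3: A_seq=237 A_ack=186 B_seq=429 B_ack=237
After event 4: A_seq=237 A_ack=186 B_seq=429 B_ack=237

237 186 429 237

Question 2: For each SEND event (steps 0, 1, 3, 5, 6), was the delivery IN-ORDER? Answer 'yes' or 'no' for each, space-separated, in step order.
Answer: yes yes no no no

Derivation:
Step 0: SEND seq=0 -> in-order
Step 1: SEND seq=100 -> in-order
Step 3: SEND seq=288 -> out-of-order
Step 5: SEND seq=429 -> out-of-order
Step 6: SEND seq=555 -> out-of-order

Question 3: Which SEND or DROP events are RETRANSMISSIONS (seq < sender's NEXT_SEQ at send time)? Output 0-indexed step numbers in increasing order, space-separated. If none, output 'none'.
Step 0: SEND seq=0 -> fresh
Step 1: SEND seq=100 -> fresh
Step 2: DROP seq=186 -> fresh
Step 3: SEND seq=288 -> fresh
Step 5: SEND seq=429 -> fresh
Step 6: SEND seq=555 -> fresh

Answer: none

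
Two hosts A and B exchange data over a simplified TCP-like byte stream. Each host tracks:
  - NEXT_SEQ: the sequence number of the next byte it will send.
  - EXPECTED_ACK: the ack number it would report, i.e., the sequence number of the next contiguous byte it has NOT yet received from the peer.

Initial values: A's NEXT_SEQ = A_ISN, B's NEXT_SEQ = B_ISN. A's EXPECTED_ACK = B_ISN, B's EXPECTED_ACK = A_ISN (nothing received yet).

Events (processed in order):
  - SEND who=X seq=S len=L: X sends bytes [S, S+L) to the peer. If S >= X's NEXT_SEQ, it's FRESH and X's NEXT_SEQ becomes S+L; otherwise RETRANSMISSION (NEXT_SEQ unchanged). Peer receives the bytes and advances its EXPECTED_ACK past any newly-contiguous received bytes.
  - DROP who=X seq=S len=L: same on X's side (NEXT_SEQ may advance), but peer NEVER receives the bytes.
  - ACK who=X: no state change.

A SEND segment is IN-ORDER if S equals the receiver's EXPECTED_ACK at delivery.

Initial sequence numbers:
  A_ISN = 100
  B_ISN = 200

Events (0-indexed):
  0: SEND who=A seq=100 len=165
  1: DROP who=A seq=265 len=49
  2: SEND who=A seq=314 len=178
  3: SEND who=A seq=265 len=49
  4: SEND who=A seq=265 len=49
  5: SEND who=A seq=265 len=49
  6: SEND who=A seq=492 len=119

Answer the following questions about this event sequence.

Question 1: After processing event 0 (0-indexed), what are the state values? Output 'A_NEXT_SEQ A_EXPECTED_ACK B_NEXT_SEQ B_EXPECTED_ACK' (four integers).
After event 0: A_seq=265 A_ack=200 B_seq=200 B_ack=265

265 200 200 265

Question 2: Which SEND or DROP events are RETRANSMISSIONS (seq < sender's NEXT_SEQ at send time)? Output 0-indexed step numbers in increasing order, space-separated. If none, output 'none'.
Answer: 3 4 5

Derivation:
Step 0: SEND seq=100 -> fresh
Step 1: DROP seq=265 -> fresh
Step 2: SEND seq=314 -> fresh
Step 3: SEND seq=265 -> retransmit
Step 4: SEND seq=265 -> retransmit
Step 5: SEND seq=265 -> retransmit
Step 6: SEND seq=492 -> fresh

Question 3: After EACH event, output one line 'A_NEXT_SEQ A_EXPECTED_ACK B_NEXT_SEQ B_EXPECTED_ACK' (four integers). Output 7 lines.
265 200 200 265
314 200 200 265
492 200 200 265
492 200 200 492
492 200 200 492
492 200 200 492
611 200 200 611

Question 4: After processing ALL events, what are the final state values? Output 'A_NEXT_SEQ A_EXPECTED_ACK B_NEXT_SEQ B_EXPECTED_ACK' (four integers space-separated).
After event 0: A_seq=265 A_ack=200 B_seq=200 B_ack=265
After event 1: A_seq=314 A_ack=200 B_seq=200 B_ack=265
After event 2: A_seq=492 A_ack=200 B_seq=200 B_ack=265
After event 3: A_seq=492 A_ack=200 B_seq=200 B_ack=492
After event 4: A_seq=492 A_ack=200 B_seq=200 B_ack=492
After event 5: A_seq=492 A_ack=200 B_seq=200 B_ack=492
After event 6: A_seq=611 A_ack=200 B_seq=200 B_ack=611

Answer: 611 200 200 611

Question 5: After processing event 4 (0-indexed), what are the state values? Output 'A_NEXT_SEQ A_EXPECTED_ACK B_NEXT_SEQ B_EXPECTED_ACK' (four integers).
After event 0: A_seq=265 A_ack=200 B_seq=200 B_ack=265
After event 1: A_seq=314 A_ack=200 B_seq=200 B_ack=265
After event 2: A_seq=492 A_ack=200 B_seq=200 B_ack=265
After event 3: A_seq=492 A_ack=200 B_seq=200 B_ack=492
After event 4: A_seq=492 A_ack=200 B_seq=200 B_ack=492

492 200 200 492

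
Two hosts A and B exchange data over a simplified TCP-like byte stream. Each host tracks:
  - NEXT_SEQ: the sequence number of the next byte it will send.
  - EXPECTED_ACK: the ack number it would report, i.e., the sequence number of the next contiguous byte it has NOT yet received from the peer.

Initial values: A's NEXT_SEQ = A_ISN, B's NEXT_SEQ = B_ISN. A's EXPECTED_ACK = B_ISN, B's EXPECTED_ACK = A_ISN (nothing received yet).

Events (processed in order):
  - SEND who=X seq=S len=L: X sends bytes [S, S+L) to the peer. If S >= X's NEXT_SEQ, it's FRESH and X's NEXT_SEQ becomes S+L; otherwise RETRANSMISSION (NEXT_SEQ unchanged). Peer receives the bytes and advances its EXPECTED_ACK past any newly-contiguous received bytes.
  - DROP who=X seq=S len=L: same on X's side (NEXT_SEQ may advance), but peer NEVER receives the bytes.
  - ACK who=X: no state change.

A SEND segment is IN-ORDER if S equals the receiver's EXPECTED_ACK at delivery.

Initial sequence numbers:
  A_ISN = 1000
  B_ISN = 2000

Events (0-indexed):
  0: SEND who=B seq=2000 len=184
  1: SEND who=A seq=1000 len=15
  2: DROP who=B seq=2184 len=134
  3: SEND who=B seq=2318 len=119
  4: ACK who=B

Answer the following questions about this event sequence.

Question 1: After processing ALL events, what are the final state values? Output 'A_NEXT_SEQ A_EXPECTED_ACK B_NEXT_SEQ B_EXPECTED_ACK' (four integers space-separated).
After event 0: A_seq=1000 A_ack=2184 B_seq=2184 B_ack=1000
After event 1: A_seq=1015 A_ack=2184 B_seq=2184 B_ack=1015
After event 2: A_seq=1015 A_ack=2184 B_seq=2318 B_ack=1015
After event 3: A_seq=1015 A_ack=2184 B_seq=2437 B_ack=1015
After event 4: A_seq=1015 A_ack=2184 B_seq=2437 B_ack=1015

Answer: 1015 2184 2437 1015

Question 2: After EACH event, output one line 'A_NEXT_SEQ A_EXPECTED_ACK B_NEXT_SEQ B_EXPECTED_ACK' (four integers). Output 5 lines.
1000 2184 2184 1000
1015 2184 2184 1015
1015 2184 2318 1015
1015 2184 2437 1015
1015 2184 2437 1015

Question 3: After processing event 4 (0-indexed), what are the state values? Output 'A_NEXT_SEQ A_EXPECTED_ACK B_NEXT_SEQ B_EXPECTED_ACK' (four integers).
After event 0: A_seq=1000 A_ack=2184 B_seq=2184 B_ack=1000
After event 1: A_seq=1015 A_ack=2184 B_seq=2184 B_ack=1015
After event 2: A_seq=1015 A_ack=2184 B_seq=2318 B_ack=1015
After event 3: A_seq=1015 A_ack=2184 B_seq=2437 B_ack=1015
After event 4: A_seq=1015 A_ack=2184 B_seq=2437 B_ack=1015

1015 2184 2437 1015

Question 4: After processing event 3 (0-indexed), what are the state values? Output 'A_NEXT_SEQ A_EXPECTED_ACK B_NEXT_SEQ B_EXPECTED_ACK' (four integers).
After event 0: A_seq=1000 A_ack=2184 B_seq=2184 B_ack=1000
After event 1: A_seq=1015 A_ack=2184 B_seq=2184 B_ack=1015
After event 2: A_seq=1015 A_ack=2184 B_seq=2318 B_ack=1015
After event 3: A_seq=1015 A_ack=2184 B_seq=2437 B_ack=1015

1015 2184 2437 1015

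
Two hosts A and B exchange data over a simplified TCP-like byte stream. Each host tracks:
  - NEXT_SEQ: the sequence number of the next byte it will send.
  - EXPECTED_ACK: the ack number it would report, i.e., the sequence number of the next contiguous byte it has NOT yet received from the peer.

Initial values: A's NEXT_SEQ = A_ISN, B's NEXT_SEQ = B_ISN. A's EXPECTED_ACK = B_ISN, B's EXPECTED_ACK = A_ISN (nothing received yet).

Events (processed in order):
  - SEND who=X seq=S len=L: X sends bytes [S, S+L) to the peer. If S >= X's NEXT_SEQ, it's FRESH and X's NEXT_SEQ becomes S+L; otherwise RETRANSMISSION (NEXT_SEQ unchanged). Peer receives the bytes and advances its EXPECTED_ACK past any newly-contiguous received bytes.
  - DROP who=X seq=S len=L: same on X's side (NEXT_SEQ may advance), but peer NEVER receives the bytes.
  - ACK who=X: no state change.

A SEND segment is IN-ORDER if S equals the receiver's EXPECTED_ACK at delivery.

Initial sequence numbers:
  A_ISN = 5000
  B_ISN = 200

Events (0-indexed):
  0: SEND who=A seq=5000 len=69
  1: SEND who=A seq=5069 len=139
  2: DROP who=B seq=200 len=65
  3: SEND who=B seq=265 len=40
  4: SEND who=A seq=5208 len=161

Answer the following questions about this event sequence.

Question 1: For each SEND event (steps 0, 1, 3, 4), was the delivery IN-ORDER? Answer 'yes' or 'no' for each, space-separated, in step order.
Answer: yes yes no yes

Derivation:
Step 0: SEND seq=5000 -> in-order
Step 1: SEND seq=5069 -> in-order
Step 3: SEND seq=265 -> out-of-order
Step 4: SEND seq=5208 -> in-order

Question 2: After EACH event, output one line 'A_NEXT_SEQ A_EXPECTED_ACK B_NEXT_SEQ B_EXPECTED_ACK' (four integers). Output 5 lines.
5069 200 200 5069
5208 200 200 5208
5208 200 265 5208
5208 200 305 5208
5369 200 305 5369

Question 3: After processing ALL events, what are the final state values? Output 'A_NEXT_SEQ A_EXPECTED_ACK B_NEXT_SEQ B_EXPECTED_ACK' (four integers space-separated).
After event 0: A_seq=5069 A_ack=200 B_seq=200 B_ack=5069
After event 1: A_seq=5208 A_ack=200 B_seq=200 B_ack=5208
After event 2: A_seq=5208 A_ack=200 B_seq=265 B_ack=5208
After event 3: A_seq=5208 A_ack=200 B_seq=305 B_ack=5208
After event 4: A_seq=5369 A_ack=200 B_seq=305 B_ack=5369

Answer: 5369 200 305 5369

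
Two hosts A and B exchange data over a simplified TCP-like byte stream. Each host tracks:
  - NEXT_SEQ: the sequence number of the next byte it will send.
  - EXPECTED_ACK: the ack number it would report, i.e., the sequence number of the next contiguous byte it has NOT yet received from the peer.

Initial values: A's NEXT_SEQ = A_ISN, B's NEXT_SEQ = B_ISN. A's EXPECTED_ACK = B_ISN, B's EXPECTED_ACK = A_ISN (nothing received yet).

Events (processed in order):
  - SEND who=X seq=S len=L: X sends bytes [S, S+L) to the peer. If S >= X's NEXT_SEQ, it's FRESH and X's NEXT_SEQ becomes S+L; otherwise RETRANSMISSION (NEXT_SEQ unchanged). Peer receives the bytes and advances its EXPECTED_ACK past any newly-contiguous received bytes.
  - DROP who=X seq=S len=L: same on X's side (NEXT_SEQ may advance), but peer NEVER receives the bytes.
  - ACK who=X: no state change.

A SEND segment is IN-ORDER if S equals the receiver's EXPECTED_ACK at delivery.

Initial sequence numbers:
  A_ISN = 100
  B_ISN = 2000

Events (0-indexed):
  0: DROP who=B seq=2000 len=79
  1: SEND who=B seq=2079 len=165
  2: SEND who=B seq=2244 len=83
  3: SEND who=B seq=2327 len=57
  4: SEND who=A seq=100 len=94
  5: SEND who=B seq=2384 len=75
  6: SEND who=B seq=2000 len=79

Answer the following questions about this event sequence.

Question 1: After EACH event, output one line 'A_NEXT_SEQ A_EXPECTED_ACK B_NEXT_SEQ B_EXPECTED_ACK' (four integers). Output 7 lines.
100 2000 2079 100
100 2000 2244 100
100 2000 2327 100
100 2000 2384 100
194 2000 2384 194
194 2000 2459 194
194 2459 2459 194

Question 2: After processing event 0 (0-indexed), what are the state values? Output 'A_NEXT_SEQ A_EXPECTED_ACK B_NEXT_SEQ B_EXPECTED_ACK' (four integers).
After event 0: A_seq=100 A_ack=2000 B_seq=2079 B_ack=100

100 2000 2079 100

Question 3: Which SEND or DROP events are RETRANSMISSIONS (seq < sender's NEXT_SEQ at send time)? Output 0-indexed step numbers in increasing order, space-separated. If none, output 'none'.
Answer: 6

Derivation:
Step 0: DROP seq=2000 -> fresh
Step 1: SEND seq=2079 -> fresh
Step 2: SEND seq=2244 -> fresh
Step 3: SEND seq=2327 -> fresh
Step 4: SEND seq=100 -> fresh
Step 5: SEND seq=2384 -> fresh
Step 6: SEND seq=2000 -> retransmit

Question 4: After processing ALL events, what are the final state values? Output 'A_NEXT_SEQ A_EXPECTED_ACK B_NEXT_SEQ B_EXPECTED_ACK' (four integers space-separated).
After event 0: A_seq=100 A_ack=2000 B_seq=2079 B_ack=100
After event 1: A_seq=100 A_ack=2000 B_seq=2244 B_ack=100
After event 2: A_seq=100 A_ack=2000 B_seq=2327 B_ack=100
After event 3: A_seq=100 A_ack=2000 B_seq=2384 B_ack=100
After event 4: A_seq=194 A_ack=2000 B_seq=2384 B_ack=194
After event 5: A_seq=194 A_ack=2000 B_seq=2459 B_ack=194
After event 6: A_seq=194 A_ack=2459 B_seq=2459 B_ack=194

Answer: 194 2459 2459 194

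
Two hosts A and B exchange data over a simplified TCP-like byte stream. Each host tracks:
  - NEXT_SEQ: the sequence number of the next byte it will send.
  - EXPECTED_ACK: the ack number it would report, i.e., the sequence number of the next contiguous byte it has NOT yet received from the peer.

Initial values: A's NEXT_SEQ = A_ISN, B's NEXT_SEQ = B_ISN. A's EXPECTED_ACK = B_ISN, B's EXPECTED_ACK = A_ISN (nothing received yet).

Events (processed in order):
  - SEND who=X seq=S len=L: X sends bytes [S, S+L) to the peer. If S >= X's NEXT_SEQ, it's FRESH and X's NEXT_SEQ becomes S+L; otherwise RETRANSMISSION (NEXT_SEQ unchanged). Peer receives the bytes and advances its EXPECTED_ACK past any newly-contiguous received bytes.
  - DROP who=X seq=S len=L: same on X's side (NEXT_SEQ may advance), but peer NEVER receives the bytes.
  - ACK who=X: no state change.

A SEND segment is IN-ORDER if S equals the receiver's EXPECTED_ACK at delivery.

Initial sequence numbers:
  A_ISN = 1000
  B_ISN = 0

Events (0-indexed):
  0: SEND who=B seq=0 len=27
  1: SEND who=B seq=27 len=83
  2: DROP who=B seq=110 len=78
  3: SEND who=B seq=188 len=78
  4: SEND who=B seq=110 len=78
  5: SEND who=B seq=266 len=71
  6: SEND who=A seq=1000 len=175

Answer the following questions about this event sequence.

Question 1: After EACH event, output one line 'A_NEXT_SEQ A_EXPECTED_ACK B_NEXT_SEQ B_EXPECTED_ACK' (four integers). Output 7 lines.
1000 27 27 1000
1000 110 110 1000
1000 110 188 1000
1000 110 266 1000
1000 266 266 1000
1000 337 337 1000
1175 337 337 1175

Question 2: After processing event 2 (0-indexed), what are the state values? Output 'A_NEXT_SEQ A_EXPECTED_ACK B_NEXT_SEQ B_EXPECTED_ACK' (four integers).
After event 0: A_seq=1000 A_ack=27 B_seq=27 B_ack=1000
After event 1: A_seq=1000 A_ack=110 B_seq=110 B_ack=1000
After event 2: A_seq=1000 A_ack=110 B_seq=188 B_ack=1000

1000 110 188 1000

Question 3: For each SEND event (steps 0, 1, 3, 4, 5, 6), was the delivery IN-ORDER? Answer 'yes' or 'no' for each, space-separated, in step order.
Step 0: SEND seq=0 -> in-order
Step 1: SEND seq=27 -> in-order
Step 3: SEND seq=188 -> out-of-order
Step 4: SEND seq=110 -> in-order
Step 5: SEND seq=266 -> in-order
Step 6: SEND seq=1000 -> in-order

Answer: yes yes no yes yes yes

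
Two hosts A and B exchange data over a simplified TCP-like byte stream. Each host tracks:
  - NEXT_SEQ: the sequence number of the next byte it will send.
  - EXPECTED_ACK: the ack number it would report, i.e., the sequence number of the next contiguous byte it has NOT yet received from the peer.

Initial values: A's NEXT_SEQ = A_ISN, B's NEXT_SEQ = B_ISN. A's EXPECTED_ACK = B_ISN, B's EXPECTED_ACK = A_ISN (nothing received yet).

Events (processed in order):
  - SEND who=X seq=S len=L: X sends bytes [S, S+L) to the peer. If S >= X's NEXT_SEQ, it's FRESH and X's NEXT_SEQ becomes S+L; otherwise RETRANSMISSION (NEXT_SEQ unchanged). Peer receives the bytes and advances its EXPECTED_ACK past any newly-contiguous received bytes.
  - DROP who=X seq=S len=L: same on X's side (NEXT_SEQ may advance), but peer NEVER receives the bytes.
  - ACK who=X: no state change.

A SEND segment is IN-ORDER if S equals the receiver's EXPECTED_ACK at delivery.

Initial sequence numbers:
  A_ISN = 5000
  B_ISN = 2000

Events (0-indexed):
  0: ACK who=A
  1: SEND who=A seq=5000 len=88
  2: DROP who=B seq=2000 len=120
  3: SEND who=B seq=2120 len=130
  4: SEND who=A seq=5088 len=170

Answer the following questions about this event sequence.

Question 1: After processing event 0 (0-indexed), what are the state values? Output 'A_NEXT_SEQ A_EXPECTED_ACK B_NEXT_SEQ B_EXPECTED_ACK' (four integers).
After event 0: A_seq=5000 A_ack=2000 B_seq=2000 B_ack=5000

5000 2000 2000 5000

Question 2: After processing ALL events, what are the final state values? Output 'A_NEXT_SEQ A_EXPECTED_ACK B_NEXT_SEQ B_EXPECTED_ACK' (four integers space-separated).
Answer: 5258 2000 2250 5258

Derivation:
After event 0: A_seq=5000 A_ack=2000 B_seq=2000 B_ack=5000
After event 1: A_seq=5088 A_ack=2000 B_seq=2000 B_ack=5088
After event 2: A_seq=5088 A_ack=2000 B_seq=2120 B_ack=5088
After event 3: A_seq=5088 A_ack=2000 B_seq=2250 B_ack=5088
After event 4: A_seq=5258 A_ack=2000 B_seq=2250 B_ack=5258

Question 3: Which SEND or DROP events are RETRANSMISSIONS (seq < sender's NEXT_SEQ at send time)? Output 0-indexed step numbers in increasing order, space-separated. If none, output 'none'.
Step 1: SEND seq=5000 -> fresh
Step 2: DROP seq=2000 -> fresh
Step 3: SEND seq=2120 -> fresh
Step 4: SEND seq=5088 -> fresh

Answer: none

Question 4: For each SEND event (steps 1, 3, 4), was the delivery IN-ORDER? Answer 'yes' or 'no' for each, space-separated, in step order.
Step 1: SEND seq=5000 -> in-order
Step 3: SEND seq=2120 -> out-of-order
Step 4: SEND seq=5088 -> in-order

Answer: yes no yes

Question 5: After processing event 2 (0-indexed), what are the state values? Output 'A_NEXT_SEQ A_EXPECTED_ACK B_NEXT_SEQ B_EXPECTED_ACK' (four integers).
After event 0: A_seq=5000 A_ack=2000 B_seq=2000 B_ack=5000
After event 1: A_seq=5088 A_ack=2000 B_seq=2000 B_ack=5088
After event 2: A_seq=5088 A_ack=2000 B_seq=2120 B_ack=5088

5088 2000 2120 5088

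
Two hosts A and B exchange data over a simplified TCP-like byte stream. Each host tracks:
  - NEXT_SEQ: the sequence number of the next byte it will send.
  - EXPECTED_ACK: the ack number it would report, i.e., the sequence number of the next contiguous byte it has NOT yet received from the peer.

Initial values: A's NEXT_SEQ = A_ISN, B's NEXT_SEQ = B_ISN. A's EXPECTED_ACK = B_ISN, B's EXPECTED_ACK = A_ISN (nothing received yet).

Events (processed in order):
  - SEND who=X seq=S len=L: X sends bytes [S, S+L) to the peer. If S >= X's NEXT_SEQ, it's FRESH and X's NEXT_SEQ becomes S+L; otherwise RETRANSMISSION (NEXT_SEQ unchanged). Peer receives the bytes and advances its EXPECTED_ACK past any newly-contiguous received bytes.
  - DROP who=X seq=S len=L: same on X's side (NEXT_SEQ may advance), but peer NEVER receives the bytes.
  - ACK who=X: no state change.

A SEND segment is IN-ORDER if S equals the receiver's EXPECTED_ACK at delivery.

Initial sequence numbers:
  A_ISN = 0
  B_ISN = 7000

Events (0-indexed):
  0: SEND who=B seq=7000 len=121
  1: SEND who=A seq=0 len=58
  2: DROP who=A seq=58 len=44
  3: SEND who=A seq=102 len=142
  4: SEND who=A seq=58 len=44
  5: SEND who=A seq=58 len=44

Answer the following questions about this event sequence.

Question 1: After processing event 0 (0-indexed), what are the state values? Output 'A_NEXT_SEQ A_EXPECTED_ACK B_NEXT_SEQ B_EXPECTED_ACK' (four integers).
After event 0: A_seq=0 A_ack=7121 B_seq=7121 B_ack=0

0 7121 7121 0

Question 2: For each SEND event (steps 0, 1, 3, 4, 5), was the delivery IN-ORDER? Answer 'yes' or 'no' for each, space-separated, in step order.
Step 0: SEND seq=7000 -> in-order
Step 1: SEND seq=0 -> in-order
Step 3: SEND seq=102 -> out-of-order
Step 4: SEND seq=58 -> in-order
Step 5: SEND seq=58 -> out-of-order

Answer: yes yes no yes no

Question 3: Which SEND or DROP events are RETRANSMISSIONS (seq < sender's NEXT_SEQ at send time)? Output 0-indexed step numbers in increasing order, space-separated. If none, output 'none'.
Step 0: SEND seq=7000 -> fresh
Step 1: SEND seq=0 -> fresh
Step 2: DROP seq=58 -> fresh
Step 3: SEND seq=102 -> fresh
Step 4: SEND seq=58 -> retransmit
Step 5: SEND seq=58 -> retransmit

Answer: 4 5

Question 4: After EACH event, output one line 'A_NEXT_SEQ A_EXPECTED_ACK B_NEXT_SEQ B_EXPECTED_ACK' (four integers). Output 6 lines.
0 7121 7121 0
58 7121 7121 58
102 7121 7121 58
244 7121 7121 58
244 7121 7121 244
244 7121 7121 244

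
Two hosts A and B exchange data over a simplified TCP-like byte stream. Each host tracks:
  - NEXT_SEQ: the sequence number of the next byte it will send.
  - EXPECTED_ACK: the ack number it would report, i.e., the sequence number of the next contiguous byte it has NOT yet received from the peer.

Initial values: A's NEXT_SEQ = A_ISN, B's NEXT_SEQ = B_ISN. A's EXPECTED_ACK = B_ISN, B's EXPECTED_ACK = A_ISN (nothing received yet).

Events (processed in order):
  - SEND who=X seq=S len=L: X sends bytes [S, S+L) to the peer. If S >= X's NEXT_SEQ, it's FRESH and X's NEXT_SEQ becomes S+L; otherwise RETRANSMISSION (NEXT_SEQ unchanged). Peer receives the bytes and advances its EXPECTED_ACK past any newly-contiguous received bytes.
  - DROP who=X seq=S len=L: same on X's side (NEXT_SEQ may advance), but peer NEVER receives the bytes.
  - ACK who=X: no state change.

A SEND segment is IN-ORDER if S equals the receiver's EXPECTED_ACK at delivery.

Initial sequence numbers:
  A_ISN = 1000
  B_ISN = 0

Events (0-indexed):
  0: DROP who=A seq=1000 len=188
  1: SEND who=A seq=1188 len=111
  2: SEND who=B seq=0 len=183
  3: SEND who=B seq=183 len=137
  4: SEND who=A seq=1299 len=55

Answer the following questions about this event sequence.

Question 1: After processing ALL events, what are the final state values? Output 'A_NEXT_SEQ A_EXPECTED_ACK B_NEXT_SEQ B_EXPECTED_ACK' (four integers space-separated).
Answer: 1354 320 320 1000

Derivation:
After event 0: A_seq=1188 A_ack=0 B_seq=0 B_ack=1000
After event 1: A_seq=1299 A_ack=0 B_seq=0 B_ack=1000
After event 2: A_seq=1299 A_ack=183 B_seq=183 B_ack=1000
After event 3: A_seq=1299 A_ack=320 B_seq=320 B_ack=1000
After event 4: A_seq=1354 A_ack=320 B_seq=320 B_ack=1000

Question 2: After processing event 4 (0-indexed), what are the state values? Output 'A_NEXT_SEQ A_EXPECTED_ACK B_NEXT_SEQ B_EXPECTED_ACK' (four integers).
After event 0: A_seq=1188 A_ack=0 B_seq=0 B_ack=1000
After event 1: A_seq=1299 A_ack=0 B_seq=0 B_ack=1000
After event 2: A_seq=1299 A_ack=183 B_seq=183 B_ack=1000
After event 3: A_seq=1299 A_ack=320 B_seq=320 B_ack=1000
After event 4: A_seq=1354 A_ack=320 B_seq=320 B_ack=1000

1354 320 320 1000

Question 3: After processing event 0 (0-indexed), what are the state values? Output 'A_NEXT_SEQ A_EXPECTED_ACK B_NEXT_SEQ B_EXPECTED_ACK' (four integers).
After event 0: A_seq=1188 A_ack=0 B_seq=0 B_ack=1000

1188 0 0 1000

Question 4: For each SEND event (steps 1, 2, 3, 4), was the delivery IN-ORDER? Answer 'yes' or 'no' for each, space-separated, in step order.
Step 1: SEND seq=1188 -> out-of-order
Step 2: SEND seq=0 -> in-order
Step 3: SEND seq=183 -> in-order
Step 4: SEND seq=1299 -> out-of-order

Answer: no yes yes no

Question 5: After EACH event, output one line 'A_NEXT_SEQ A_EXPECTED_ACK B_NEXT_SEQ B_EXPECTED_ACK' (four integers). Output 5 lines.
1188 0 0 1000
1299 0 0 1000
1299 183 183 1000
1299 320 320 1000
1354 320 320 1000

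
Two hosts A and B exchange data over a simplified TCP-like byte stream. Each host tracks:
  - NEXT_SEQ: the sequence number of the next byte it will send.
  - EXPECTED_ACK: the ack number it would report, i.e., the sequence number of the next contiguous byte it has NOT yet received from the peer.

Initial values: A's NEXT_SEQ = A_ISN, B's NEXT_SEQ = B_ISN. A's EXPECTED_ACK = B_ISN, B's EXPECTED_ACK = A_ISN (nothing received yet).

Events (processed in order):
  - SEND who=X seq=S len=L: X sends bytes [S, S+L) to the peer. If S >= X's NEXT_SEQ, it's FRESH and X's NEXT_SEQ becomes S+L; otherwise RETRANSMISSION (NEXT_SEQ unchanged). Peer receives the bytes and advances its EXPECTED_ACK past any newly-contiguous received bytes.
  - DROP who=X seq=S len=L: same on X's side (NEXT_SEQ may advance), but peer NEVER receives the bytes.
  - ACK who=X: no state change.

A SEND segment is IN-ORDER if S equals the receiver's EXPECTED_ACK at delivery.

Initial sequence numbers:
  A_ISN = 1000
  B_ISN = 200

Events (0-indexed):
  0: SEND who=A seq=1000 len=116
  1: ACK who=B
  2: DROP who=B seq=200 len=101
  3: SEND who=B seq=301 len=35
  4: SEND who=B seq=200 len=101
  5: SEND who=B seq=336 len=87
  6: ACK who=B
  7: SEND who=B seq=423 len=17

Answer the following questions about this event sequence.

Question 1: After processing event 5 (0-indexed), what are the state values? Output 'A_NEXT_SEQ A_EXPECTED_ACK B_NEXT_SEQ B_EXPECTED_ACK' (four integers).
After event 0: A_seq=1116 A_ack=200 B_seq=200 B_ack=1116
After event 1: A_seq=1116 A_ack=200 B_seq=200 B_ack=1116
After event 2: A_seq=1116 A_ack=200 B_seq=301 B_ack=1116
After event 3: A_seq=1116 A_ack=200 B_seq=336 B_ack=1116
After event 4: A_seq=1116 A_ack=336 B_seq=336 B_ack=1116
After event 5: A_seq=1116 A_ack=423 B_seq=423 B_ack=1116

1116 423 423 1116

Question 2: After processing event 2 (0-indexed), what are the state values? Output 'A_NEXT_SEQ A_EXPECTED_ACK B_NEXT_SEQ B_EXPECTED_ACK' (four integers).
After event 0: A_seq=1116 A_ack=200 B_seq=200 B_ack=1116
After event 1: A_seq=1116 A_ack=200 B_seq=200 B_ack=1116
After event 2: A_seq=1116 A_ack=200 B_seq=301 B_ack=1116

1116 200 301 1116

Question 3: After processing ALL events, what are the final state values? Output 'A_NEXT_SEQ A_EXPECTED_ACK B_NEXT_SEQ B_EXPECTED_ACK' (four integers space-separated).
Answer: 1116 440 440 1116

Derivation:
After event 0: A_seq=1116 A_ack=200 B_seq=200 B_ack=1116
After event 1: A_seq=1116 A_ack=200 B_seq=200 B_ack=1116
After event 2: A_seq=1116 A_ack=200 B_seq=301 B_ack=1116
After event 3: A_seq=1116 A_ack=200 B_seq=336 B_ack=1116
After event 4: A_seq=1116 A_ack=336 B_seq=336 B_ack=1116
After event 5: A_seq=1116 A_ack=423 B_seq=423 B_ack=1116
After event 6: A_seq=1116 A_ack=423 B_seq=423 B_ack=1116
After event 7: A_seq=1116 A_ack=440 B_seq=440 B_ack=1116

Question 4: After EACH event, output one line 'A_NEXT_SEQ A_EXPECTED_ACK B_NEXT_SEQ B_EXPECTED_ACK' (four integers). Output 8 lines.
1116 200 200 1116
1116 200 200 1116
1116 200 301 1116
1116 200 336 1116
1116 336 336 1116
1116 423 423 1116
1116 423 423 1116
1116 440 440 1116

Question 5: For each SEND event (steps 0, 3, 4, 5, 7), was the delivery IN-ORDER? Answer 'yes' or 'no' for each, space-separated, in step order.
Step 0: SEND seq=1000 -> in-order
Step 3: SEND seq=301 -> out-of-order
Step 4: SEND seq=200 -> in-order
Step 5: SEND seq=336 -> in-order
Step 7: SEND seq=423 -> in-order

Answer: yes no yes yes yes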